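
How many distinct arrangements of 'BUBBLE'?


Letters: 6, freq: {'B': 3, 'U': 1, 'L': 1, 'E': 1}
6!/(3!×1!×1!×1!) = 720/6 = 120

120


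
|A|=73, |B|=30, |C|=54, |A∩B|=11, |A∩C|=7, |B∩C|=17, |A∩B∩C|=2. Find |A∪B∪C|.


|A∪B∪C| = 73+30+54-11-7-17+2 = 124

|A∪B∪C| = 124


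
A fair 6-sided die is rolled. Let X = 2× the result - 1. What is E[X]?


E[die] = (1+6)/2 = 7/2
E[X] = 2×7/2 - 1 = 6

E[X] = 6


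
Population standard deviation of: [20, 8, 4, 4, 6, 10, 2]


Mean = 54/7
  (20-54/7)²=7396/49
  (8-54/7)²=4/49
  (4-54/7)²=676/49
  (4-54/7)²=676/49
  (6-54/7)²=144/49
  (10-54/7)²=256/49
  (2-54/7)²=1600/49
Σ(x-μ)² = 1536/7
σ² = (1536/7)/7 = 1536/49

σ = √(1536/49) ≈ 5.5988


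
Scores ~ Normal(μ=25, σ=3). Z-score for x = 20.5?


z = (x - μ)/σ = (20.5 - 25)/3 = -1.5

z = -1.5


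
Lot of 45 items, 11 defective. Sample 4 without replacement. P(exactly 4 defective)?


Hypergeometric: C(11,4)×C(34,0)/C(45,4)
= 330×1/148995 = 2/903

P(X=4) = 2/903 ≈ 0.22%


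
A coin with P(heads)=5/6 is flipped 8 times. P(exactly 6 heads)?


Binomial: P(X=6) = C(8,6)×p^6×(1-p)^2
= 28 × 15625/46656 × 1/36 = 109375/419904

P(X=6) = 109375/419904 ≈ 26.05%


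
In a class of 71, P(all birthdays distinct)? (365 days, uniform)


P(all different) = Π(365-i)/365 for i=0..70
= (365/365)×(364/365)×...×(295/365)
= 0.000679

P ≈ 0.0007 ≈ 0.07%


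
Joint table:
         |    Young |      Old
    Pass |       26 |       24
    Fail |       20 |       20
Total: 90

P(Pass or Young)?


P(Pass∨Young) = P(Pass) + P(Young) - P(Pass∧Young)
= (50 + 46 - 26)/90 = 70/90 = 7/9

P = 7/9 ≈ 77.78%


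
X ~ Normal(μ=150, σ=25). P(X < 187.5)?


z = (187.5-150)/25 = 1.5
P(Z < 1.5) = 0.9332

P(X < 187.5) ≈ 0.9332


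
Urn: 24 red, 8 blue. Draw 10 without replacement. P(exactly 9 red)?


Hypergeometric: C(24,9)×C(8,1)/C(32,10)
= 1307504×8/64512240 = 28424/175305

P(X=9) = 28424/175305 ≈ 16.21%


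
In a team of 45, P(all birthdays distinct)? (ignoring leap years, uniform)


P(all different) = Π(365-i)/365 for i=0..44
= (365/365)×(364/365)×...×(321/365)
= 0.059024

P ≈ 0.0590 ≈ 5.90%


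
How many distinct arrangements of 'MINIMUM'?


Letters: 7, freq: {'M': 3, 'I': 2, 'N': 1, 'U': 1}
7!/(3!×2!×1!×1!) = 5040/12 = 420

420


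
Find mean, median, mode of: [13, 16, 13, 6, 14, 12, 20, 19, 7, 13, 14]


Sorted: [6, 7, 12, 13, 13, 13, 14, 14, 16, 19, 20]
Mean = 147/11
Median = 13
Freq: {13: 3, 16: 1, 6: 1, 14: 2, 12: 1, 20: 1, 19: 1, 7: 1}
Mode: [13]

Mean=147/11, Median=13, Mode=13


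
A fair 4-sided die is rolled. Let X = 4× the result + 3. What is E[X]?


E[die] = (1+4)/2 = 5/2
E[X] = 4×5/2 + 3 = 13

E[X] = 13


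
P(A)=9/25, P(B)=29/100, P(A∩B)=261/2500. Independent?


P(A)×P(B) = 261/2500
P(A∩B) = 261/2500
Equal ✓ → Independent

Yes, independent


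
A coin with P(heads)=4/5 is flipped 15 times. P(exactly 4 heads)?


Binomial: P(X=4) = C(15,4)×p^4×(1-p)^11
= 1365 × 256/625 × 1/48828125 = 69888/6103515625

P(X=4) = 69888/6103515625 ≈ 0.00%


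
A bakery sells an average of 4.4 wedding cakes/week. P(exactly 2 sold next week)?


Poisson(λ=4.4): P(X=2) = e^(-λ)×λ^k/k!
= e^(-4.4) × 4.4^2 / 2!
≈ 0.0122773399 × 19.36 / 2 ≈ 0.118845

P(X=2) ≈ 0.118845 ≈ 11.88%


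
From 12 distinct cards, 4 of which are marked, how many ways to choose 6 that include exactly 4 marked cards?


Choose 4 of the 4 marked cards and 2 of the other 8 cards:
C(4,4)×C(8,2) = 1×28 = 28

28


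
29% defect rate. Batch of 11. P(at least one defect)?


P(all good) = (71/100)^11 = 231122292121701565271/10000000000000000000000
P(≥1 defect) = 9768877707878298434729/10000000000000000000000

P = 9768877707878298434729/10000000000000000000000 ≈ 97.69%


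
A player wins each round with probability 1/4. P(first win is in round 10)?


Geometric: P(X=10) = (1-p)^(k-1)×p = (3/4)^9×1/4 = 19683/1048576

P(X=10) = 19683/1048576 ≈ 1.88%


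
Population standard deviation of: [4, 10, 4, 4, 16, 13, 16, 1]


Mean = 68/8 = 17/2
  (4-17/2)²=81/4
  (10-17/2)²=9/4
  (4-17/2)²=81/4
  (4-17/2)²=81/4
  (16-17/2)²=225/4
  (13-17/2)²=81/4
  (16-17/2)²=225/4
  (1-17/2)²=225/4
Σ(x-μ)² = 252
σ² = 252/8 = 63/2

σ = √(63/2) ≈ 5.6125


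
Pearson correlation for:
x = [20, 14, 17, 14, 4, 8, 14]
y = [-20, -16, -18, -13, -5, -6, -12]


n=7, Σx=91, Σy=-90, Σxy=-1348, Σx²=1357, Σy²=1354
r = (7×(-1348) - 91×(-90))/√((7×1357 - 91²)(7×1354 - (-90)²))
= -1246/√(1218×1378) = -1246/√1678404 ≈ -1246/1295.5323 ≈ -0.9618

r ≈ -0.9618


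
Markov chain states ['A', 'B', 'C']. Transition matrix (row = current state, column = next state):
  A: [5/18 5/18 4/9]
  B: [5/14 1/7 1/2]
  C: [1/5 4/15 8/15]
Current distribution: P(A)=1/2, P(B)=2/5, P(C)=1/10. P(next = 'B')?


P(next=B) = Σᵢ P(now=i)×P(i→B)
= 1/2×5/18 + 2/5×1/7 + 1/10×4/15
= 5/36 + 2/35 + 2/75 = 1403/6300

P = 1403/6300 ≈ 0.2227


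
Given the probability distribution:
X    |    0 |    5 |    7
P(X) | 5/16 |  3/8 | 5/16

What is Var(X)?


E[X] = 65/16
E[X²] = 395/16
Var(X) = E[X²] - (E[X])² = 395/16 - 4225/256 = 2095/256

Var(X) = 2095/256 ≈ 8.1836


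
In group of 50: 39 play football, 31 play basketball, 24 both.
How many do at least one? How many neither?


|A∪B| = 39+31-24 = 46
Neither = 50-46 = 4

At least one: 46; Neither: 4


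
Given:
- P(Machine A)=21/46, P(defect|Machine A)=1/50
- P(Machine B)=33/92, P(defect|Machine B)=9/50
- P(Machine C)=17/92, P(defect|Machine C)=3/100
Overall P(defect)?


P(B) = Σ P(B|Aᵢ)×P(Aᵢ)
  1/50×21/46 = 21/2300
  9/50×33/92 = 297/4600
  3/100×17/92 = 51/9200
Sum = 729/9200

P(defect) = 729/9200 ≈ 7.92%


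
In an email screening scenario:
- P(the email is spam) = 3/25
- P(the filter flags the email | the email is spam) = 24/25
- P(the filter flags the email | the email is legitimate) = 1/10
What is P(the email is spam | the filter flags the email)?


Using Bayes' theorem:
P(A|B) = P(B|A)·P(A) / P(B)

P(the filter flags the email) = 24/25 × 3/25 + 1/10 × 22/25
= 72/625 + 11/125 = 127/625

P(the email is spam|the filter flags the email) = (72/625) / (127/625) = 72/127

P(the email is spam|the filter flags the email) = 72/127 ≈ 56.69%


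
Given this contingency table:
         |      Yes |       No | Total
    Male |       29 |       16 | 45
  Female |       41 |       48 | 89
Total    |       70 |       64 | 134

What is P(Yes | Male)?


P(Yes | Male) = 29/(29+16) = 29/45

P(Yes|Male) = 29/45 ≈ 64.44%


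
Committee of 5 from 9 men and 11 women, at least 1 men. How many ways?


Count by #men:
  1M,4W: C(9,1)×C(11,4)=2970
  2M,3W: C(9,2)×C(11,3)=5940
  3M,2W: C(9,3)×C(11,2)=4620
  4M,1W: C(9,4)×C(11,1)=1386
  5M,0W: C(9,5)×C(11,0)=126
Total = 15042

15042


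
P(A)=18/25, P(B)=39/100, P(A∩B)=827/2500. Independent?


P(A)×P(B) = 351/1250
P(A∩B) = 827/2500
Not equal → NOT independent

No, not independent


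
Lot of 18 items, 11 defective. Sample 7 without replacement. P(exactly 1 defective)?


Hypergeometric: C(11,1)×C(7,6)/C(18,7)
= 11×7/31824 = 77/31824

P(X=1) = 77/31824 ≈ 0.24%


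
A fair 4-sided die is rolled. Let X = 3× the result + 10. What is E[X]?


E[die] = (1+4)/2 = 5/2
E[X] = 3×5/2 + 10 = 35/2

E[X] = 35/2


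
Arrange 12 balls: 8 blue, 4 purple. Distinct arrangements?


12!/(8!×4!) = 495

495


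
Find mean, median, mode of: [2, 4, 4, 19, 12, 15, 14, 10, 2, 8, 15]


Sorted: [2, 2, 4, 4, 8, 10, 12, 14, 15, 15, 19]
Mean = 105/11
Median = 10
Freq: {2: 2, 4: 2, 19: 1, 12: 1, 15: 2, 14: 1, 10: 1, 8: 1}
Mode: [2, 4, 15]

Mean=105/11, Median=10, Mode=[2, 4, 15]


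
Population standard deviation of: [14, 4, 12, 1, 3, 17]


Mean = 51/6 = 17/2
  (14-17/2)²=121/4
  (4-17/2)²=81/4
  (12-17/2)²=49/4
  (1-17/2)²=225/4
  (3-17/2)²=121/4
  (17-17/2)²=289/4
Σ(x-μ)² = 443/2
σ² = (443/2)/6 = 443/12

σ = √(443/12) ≈ 6.0759


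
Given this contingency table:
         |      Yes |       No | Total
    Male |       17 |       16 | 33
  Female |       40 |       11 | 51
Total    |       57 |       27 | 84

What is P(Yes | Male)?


P(Yes | Male) = 17/(17+16) = 17/33

P(Yes|Male) = 17/33 ≈ 51.52%


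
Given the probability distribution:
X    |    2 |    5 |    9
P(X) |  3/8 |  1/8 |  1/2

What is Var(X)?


E[X] = 47/8
E[X²] = 361/8
Var(X) = E[X²] - (E[X])² = 361/8 - 2209/64 = 679/64

Var(X) = 679/64 ≈ 10.6094


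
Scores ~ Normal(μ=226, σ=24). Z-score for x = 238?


z = (x - μ)/σ = (238 - 226)/24 = 0.5

z = 0.5


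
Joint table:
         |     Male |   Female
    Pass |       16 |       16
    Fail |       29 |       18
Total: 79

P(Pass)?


P(Pass) = (16+16)/79 = 32/79

P(Pass) = 32/79 ≈ 40.51%


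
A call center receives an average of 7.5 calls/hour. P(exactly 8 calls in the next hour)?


Poisson(λ=7.5): P(X=8) = e^(-λ)×λ^k/k!
= e^(-7.5) × 7.5^8 / 8!
≈ 0.0005530843701 × 10011291.5039 / 40320 ≈ 0.137329

P(X=8) ≈ 0.137329 ≈ 13.73%


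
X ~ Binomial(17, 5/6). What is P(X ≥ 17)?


P(X ≥ 17) = Σ P(X=i) for i=17..17
P(X=17) = 762939453125/16926659444736
Sum = 762939453125/16926659444736

P(X ≥ 17) = 762939453125/16926659444736 ≈ 4.51%


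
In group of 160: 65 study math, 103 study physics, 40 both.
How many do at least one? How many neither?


|A∪B| = 65+103-40 = 128
Neither = 160-128 = 32

At least one: 128; Neither: 32


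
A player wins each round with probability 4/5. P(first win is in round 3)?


Geometric: P(X=3) = (1-p)^(k-1)×p = (1/5)^2×4/5 = 4/125

P(X=3) = 4/125 ≈ 3.20%


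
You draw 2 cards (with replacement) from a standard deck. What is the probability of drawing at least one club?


P(not a club) = 39/52 = 3/4
P(none in 2 draws) = (3/4)^2 = 9/16
P(≥1 club) = 1 - 9/16 = 7/16

P = 7/16 ≈ 43.75%


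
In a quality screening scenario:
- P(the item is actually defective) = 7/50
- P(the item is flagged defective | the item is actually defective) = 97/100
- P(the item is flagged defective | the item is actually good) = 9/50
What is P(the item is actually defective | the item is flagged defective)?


Using Bayes' theorem:
P(A|B) = P(B|A)·P(A) / P(B)

P(the item is flagged defective) = 97/100 × 7/50 + 9/50 × 43/50
= 679/5000 + 387/2500 = 1453/5000

P(the item is actually defective|the item is flagged defective) = (679/5000) / (1453/5000) = 679/1453

P(the item is actually defective|the item is flagged defective) = 679/1453 ≈ 46.73%


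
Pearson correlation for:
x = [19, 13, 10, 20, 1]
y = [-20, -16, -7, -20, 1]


n=5, Σx=63, Σy=-62, Σxy=-1057, Σx²=1031, Σy²=1106
r = (5×(-1057) - 63×(-62))/√((5×1031 - 63²)(5×1106 - (-62)²))
= -1379/√(1186×1686) = -1379/√1999596 ≈ -1379/1414.0707 ≈ -0.9752

r ≈ -0.9752


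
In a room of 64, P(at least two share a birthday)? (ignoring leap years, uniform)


P(all different) = Π(365-i)/365 for i=0..63
= 0.002810
P(match) = 1 - 0.002810 = 0.997190

P ≈ 0.9972 ≈ 99.72%


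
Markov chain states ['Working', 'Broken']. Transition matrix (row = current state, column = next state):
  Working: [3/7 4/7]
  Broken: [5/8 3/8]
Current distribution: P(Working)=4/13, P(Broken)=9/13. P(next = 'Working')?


P(next=Working) = Σᵢ P(now=i)×P(i→Working)
= 4/13×3/7 + 9/13×5/8
= 12/91 + 45/104 = 411/728

P = 411/728 ≈ 0.5646


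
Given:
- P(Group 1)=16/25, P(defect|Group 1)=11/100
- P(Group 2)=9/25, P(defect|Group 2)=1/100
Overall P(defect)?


P(B) = Σ P(B|Aᵢ)×P(Aᵢ)
  11/100×16/25 = 44/625
  1/100×9/25 = 9/2500
Sum = 37/500

P(defect) = 37/500 ≈ 7.40%


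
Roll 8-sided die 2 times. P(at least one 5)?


P(no 5)^2 = (7/8)^2 = 49/64
P(≥1) = 1 - 49/64 = 15/64

P = 15/64 ≈ 23.44%


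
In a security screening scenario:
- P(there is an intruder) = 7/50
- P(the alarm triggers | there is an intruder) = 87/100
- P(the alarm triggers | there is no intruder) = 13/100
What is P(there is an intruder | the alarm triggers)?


Using Bayes' theorem:
P(A|B) = P(B|A)·P(A) / P(B)

P(the alarm triggers) = 87/100 × 7/50 + 13/100 × 43/50
= 609/5000 + 559/5000 = 146/625

P(there is an intruder|the alarm triggers) = (609/5000) / (146/625) = 609/1168

P(there is an intruder|the alarm triggers) = 609/1168 ≈ 52.14%


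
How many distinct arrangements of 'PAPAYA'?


Letters: 6, freq: {'P': 2, 'A': 3, 'Y': 1}
6!/(2!×3!×1!) = 720/12 = 60

60


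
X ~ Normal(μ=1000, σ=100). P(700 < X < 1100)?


z₁=(700-1000)/100=-3.0, z₂=(1100-1000)/100=1.0
P = Φ(1.0) - Φ(-3.0) = 0.841345 - 0.001350 = 0.839995 ≈ 0.8400

P(700 < X < 1100) ≈ 0.8400


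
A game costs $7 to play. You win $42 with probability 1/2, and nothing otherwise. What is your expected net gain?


E[gain] = (42-7)×1/2 + (-7)×1/2
= 35/2 - 7/2 = 14

Expected net gain = $14 ≈ $14.00


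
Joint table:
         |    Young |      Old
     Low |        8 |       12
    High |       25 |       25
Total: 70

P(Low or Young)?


P(Low∨Young) = P(Low) + P(Young) - P(Low∧Young)
= (20 + 33 - 8)/70 = 45/70 = 9/14

P = 9/14 ≈ 64.29%


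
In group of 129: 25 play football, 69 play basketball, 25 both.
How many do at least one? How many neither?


|A∪B| = 25+69-25 = 69
Neither = 129-69 = 60

At least one: 69; Neither: 60


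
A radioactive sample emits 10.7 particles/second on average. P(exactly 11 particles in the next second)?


Poisson(λ=10.7): P(X=11) = e^(-λ)×λ^k/k!
= e^(-10.7) × 10.7^11 / 11!
≈ 2.254493791e-05 × 210485195230 / 39916800 ≈ 0.118882

P(X=11) ≈ 0.118882 ≈ 11.89%


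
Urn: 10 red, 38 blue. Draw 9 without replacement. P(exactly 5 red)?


Hypergeometric: C(10,5)×C(38,4)/C(48,9)
= 252×73815/1677106640 = 930069/83855332

P(X=5) = 930069/83855332 ≈ 1.11%


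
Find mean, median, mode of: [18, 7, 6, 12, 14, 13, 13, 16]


Sorted: [6, 7, 12, 13, 13, 14, 16, 18]
Mean = 99/8
Median = 13
Freq: {18: 1, 7: 1, 6: 1, 12: 1, 14: 1, 13: 2, 16: 1}
Mode: [13]

Mean=99/8, Median=13, Mode=13


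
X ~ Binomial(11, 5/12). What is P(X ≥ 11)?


P(X ≥ 11) = Σ P(X=i) for i=11..11
P(X=11) = 48828125/743008370688
Sum = 48828125/743008370688

P(X ≥ 11) = 48828125/743008370688 ≈ 0.01%


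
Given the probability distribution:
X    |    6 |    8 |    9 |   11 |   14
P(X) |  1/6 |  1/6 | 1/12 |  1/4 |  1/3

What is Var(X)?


E[X] = 21/2
E[X²] = 119
Var(X) = E[X²] - (E[X])² = 119 - 441/4 = 35/4

Var(X) = 35/4 ≈ 8.7500


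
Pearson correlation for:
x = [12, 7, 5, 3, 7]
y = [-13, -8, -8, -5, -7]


n=5, Σx=34, Σy=-41, Σxy=-316, Σx²=276, Σy²=371
r = (5×(-316) - 34×(-41))/√((5×276 - 34²)(5×371 - (-41)²))
= -186/√(224×174) = -186/√38976 ≈ -186/197.4234 ≈ -0.9421

r ≈ -0.9421


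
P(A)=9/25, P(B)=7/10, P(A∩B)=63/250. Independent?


P(A)×P(B) = 63/250
P(A∩B) = 63/250
Equal ✓ → Independent

Yes, independent


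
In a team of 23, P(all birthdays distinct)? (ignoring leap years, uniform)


P(all different) = Π(365-i)/365 for i=0..22
= (365/365)×(364/365)×...×(343/365)
= 0.492703

P ≈ 0.4927 ≈ 49.27%


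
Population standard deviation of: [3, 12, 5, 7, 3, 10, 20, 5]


Mean = 65/8
  (3-65/8)²=1681/64
  (12-65/8)²=961/64
  (5-65/8)²=625/64
  (7-65/8)²=81/64
  (3-65/8)²=1681/64
  (10-65/8)²=225/64
  (20-65/8)²=9025/64
  (5-65/8)²=625/64
Σ(x-μ)² = 1863/8
σ² = (1863/8)/8 = 1863/64

σ = √(1863/64) ≈ 5.3953


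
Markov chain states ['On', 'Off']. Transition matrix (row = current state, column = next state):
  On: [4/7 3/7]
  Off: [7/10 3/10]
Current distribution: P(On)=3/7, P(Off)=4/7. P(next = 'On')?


P(next=On) = Σᵢ P(now=i)×P(i→On)
= 3/7×4/7 + 4/7×7/10
= 12/49 + 2/5 = 158/245

P = 158/245 ≈ 0.6449


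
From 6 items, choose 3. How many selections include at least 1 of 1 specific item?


Complement: C(6,3) - C(5,3) = 20 - 10 = 10

10


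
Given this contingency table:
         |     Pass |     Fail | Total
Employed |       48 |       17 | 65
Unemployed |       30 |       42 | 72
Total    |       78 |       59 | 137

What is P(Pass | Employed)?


P(Pass | Employed) = 48/(48+17) = 48/65

P(Pass|Employed) = 48/65 ≈ 73.85%


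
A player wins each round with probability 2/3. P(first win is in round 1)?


Geometric: P(X=1) = (1-p)^(k-1)×p = (1/3)^0×2/3 = 2/3

P(X=1) = 2/3 ≈ 66.67%


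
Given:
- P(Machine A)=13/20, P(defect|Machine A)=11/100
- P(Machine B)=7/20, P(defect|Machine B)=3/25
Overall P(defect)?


P(B) = Σ P(B|Aᵢ)×P(Aᵢ)
  11/100×13/20 = 143/2000
  3/25×7/20 = 21/500
Sum = 227/2000

P(defect) = 227/2000 ≈ 11.35%


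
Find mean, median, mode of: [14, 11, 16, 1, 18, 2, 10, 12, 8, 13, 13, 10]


Sorted: [1, 2, 8, 10, 10, 11, 12, 13, 13, 14, 16, 18]
Mean = 128/12 = 32/3
Median = 23/2
Freq: {14: 1, 11: 1, 16: 1, 1: 1, 18: 1, 2: 1, 10: 2, 12: 1, 8: 1, 13: 2}
Mode: [10, 13]

Mean=32/3, Median=23/2, Mode=[10, 13]


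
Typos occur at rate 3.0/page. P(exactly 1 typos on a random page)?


Poisson(λ=3.0): P(X=1) = e^(-λ)×λ^k/k!
= e^(-3.0) × 3.0^1 / 1!
≈ 0.04978706837 × 3 / 1 ≈ 0.149361

P(X=1) ≈ 0.149361 ≈ 14.94%


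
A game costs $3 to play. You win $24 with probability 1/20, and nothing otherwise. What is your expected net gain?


E[gain] = (24-3)×1/20 + (-3)×19/20
= 21/20 - 57/20 = -9/5

Expected net gain = $-9/5 ≈ $-1.80


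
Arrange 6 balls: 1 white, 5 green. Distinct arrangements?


6!/(1!×5!) = 6

6


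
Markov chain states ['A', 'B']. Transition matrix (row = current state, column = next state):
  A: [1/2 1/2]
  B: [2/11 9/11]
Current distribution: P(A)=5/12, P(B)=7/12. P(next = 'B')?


P(next=B) = Σᵢ P(now=i)×P(i→B)
= 5/12×1/2 + 7/12×9/11
= 5/24 + 21/44 = 181/264

P = 181/264 ≈ 0.6856


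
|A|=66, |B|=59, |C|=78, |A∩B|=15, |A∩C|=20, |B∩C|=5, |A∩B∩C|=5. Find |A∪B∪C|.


|A∪B∪C| = 66+59+78-15-20-5+5 = 168

|A∪B∪C| = 168


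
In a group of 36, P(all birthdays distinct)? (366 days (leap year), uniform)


P(all different) = Π(366-i)/366 for i=0..35
= (366/366)×(365/366)×...×(331/366)
= 0.168667

P ≈ 0.1687 ≈ 16.87%


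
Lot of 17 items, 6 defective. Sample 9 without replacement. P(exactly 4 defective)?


Hypergeometric: C(6,4)×C(11,5)/C(17,9)
= 15×462/24310 = 63/221

P(X=4) = 63/221 ≈ 28.51%


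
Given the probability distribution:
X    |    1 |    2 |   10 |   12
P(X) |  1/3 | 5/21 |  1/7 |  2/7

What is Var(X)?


E[X] = 17/3
E[X²] = 397/7
Var(X) = E[X²] - (E[X])² = 397/7 - 289/9 = 1550/63

Var(X) = 1550/63 ≈ 24.6032


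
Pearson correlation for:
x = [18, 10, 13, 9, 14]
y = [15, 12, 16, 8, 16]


n=5, Σx=64, Σy=67, Σxy=894, Σx²=870, Σy²=945
r = (5×894 - 64×67)/√((5×870 - 64²)(5×945 - 67²))
= 182/√(254×236) = 182/√59944 ≈ 182/244.8346 ≈ 0.7434

r ≈ 0.7434


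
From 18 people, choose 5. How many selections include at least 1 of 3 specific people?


Complement: C(18,5) - C(15,5) = 8568 - 3003 = 5565

5565


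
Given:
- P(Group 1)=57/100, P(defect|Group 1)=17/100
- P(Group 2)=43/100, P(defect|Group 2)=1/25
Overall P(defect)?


P(B) = Σ P(B|Aᵢ)×P(Aᵢ)
  17/100×57/100 = 969/10000
  1/25×43/100 = 43/2500
Sum = 1141/10000

P(defect) = 1141/10000 ≈ 11.41%


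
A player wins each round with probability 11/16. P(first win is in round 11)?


Geometric: P(X=11) = (1-p)^(k-1)×p = (5/16)^10×11/16 = 107421875/17592186044416

P(X=11) = 107421875/17592186044416 ≈ 0.00%


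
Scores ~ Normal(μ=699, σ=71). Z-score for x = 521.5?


z = (x - μ)/σ = (521.5 - 699)/71 = -2.5

z = -2.5


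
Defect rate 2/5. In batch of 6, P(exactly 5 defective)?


Binomial: P(X=5) = C(6,5)×p^5×(1-p)^1
= 6 × 32/3125 × 3/5 = 576/15625

P(X=5) = 576/15625 ≈ 3.69%


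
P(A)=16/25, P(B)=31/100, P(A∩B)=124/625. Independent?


P(A)×P(B) = 124/625
P(A∩B) = 124/625
Equal ✓ → Independent

Yes, independent


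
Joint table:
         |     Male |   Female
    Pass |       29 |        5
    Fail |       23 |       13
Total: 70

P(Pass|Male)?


P(Pass|Male) = 29/(29+23) = 29/52

P = 29/52 ≈ 55.77%


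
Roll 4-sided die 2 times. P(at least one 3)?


P(no 3)^2 = (3/4)^2 = 9/16
P(≥1) = 1 - 9/16 = 7/16

P = 7/16 ≈ 43.75%


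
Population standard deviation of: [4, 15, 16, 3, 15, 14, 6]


Mean = 73/7
  (4-73/7)²=2025/49
  (15-73/7)²=1024/49
  (16-73/7)²=1521/49
  (3-73/7)²=2704/49
  (15-73/7)²=1024/49
  (14-73/7)²=625/49
  (6-73/7)²=961/49
Σ(x-μ)² = 1412/7
σ² = (1412/7)/7 = 1412/49

σ = √(1412/49) ≈ 5.3681


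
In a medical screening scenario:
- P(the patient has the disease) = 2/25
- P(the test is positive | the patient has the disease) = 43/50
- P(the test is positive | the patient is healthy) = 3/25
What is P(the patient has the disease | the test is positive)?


Using Bayes' theorem:
P(A|B) = P(B|A)·P(A) / P(B)

P(the test is positive) = 43/50 × 2/25 + 3/25 × 23/25
= 43/625 + 69/625 = 112/625

P(the patient has the disease|the test is positive) = (43/625) / (112/625) = 43/112

P(the patient has the disease|the test is positive) = 43/112 ≈ 38.39%


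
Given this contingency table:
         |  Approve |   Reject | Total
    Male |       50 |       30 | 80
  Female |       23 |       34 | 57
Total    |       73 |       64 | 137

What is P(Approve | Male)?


P(Approve | Male) = 50/(50+30) = 50/80 = 5/8

P(Approve|Male) = 5/8 ≈ 62.50%


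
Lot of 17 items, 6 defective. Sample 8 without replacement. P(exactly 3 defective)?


Hypergeometric: C(6,3)×C(11,5)/C(17,8)
= 20×462/24310 = 84/221

P(X=3) = 84/221 ≈ 38.01%


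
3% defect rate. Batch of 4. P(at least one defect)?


P(all good) = (97/100)^4 = 88529281/100000000
P(≥1 defect) = 11470719/100000000

P = 11470719/100000000 ≈ 11.47%


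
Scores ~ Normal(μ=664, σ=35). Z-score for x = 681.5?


z = (x - μ)/σ = (681.5 - 664)/35 = 0.5

z = 0.5


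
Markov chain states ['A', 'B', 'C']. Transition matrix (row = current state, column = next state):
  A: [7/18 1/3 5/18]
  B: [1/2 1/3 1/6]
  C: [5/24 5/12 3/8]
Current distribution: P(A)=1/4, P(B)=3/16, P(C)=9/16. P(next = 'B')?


P(next=B) = Σᵢ P(now=i)×P(i→B)
= 1/4×1/3 + 3/16×1/3 + 9/16×5/12
= 1/12 + 1/16 + 15/64 = 73/192

P = 73/192 ≈ 0.3802


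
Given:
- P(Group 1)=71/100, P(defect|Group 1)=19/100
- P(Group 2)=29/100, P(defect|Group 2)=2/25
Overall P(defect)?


P(B) = Σ P(B|Aᵢ)×P(Aᵢ)
  19/100×71/100 = 1349/10000
  2/25×29/100 = 29/1250
Sum = 1581/10000

P(defect) = 1581/10000 ≈ 15.81%


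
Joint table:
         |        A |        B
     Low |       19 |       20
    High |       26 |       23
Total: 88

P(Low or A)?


P(Low∨A) = P(Low) + P(A) - P(Low∧A)
= (39 + 45 - 19)/88 = 65/88

P = 65/88 ≈ 73.86%


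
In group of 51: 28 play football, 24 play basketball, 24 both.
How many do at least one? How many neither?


|A∪B| = 28+24-24 = 28
Neither = 51-28 = 23

At least one: 28; Neither: 23


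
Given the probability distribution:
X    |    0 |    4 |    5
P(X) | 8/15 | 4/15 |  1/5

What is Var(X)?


E[X] = 31/15
E[X²] = 139/15
Var(X) = E[X²] - (E[X])² = 139/15 - 961/225 = 1124/225

Var(X) = 1124/225 ≈ 4.9956


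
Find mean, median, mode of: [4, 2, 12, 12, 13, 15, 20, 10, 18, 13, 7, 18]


Sorted: [2, 4, 7, 10, 12, 12, 13, 13, 15, 18, 18, 20]
Mean = 144/12 = 12
Median = 25/2
Freq: {4: 1, 2: 1, 12: 2, 13: 2, 15: 1, 20: 1, 10: 1, 18: 2, 7: 1}
Mode: [12, 13, 18]

Mean=12, Median=25/2, Mode=[12, 13, 18]


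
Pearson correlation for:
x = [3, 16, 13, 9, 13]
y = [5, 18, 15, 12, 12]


n=5, Σx=54, Σy=62, Σxy=762, Σx²=684, Σy²=862
r = (5×762 - 54×62)/√((5×684 - 54²)(5×862 - 62²))
= 462/√(504×466) = 462/√234864 ≈ 462/484.6277 ≈ 0.9533

r ≈ 0.9533


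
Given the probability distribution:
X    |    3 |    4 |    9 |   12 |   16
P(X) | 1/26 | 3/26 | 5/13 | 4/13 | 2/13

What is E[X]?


E[X] = Σ x·P(X=x)
= (3)×(1/26) + (4)×(3/26) + (9)×(5/13) + (12)×(4/13) + (16)×(2/13)
= 265/26

E[X] = 265/26


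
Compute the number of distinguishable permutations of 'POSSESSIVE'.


Letters: 10, freq: {'P': 1, 'O': 1, 'S': 4, 'E': 2, 'I': 1, 'V': 1}
10!/(1!×1!×4!×2!×1!×1!) = 3628800/48 = 75600

75600


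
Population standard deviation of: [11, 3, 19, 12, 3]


Mean = 48/5
  (11-48/5)²=49/25
  (3-48/5)²=1089/25
  (19-48/5)²=2209/25
  (12-48/5)²=144/25
  (3-48/5)²=1089/25
Σ(x-μ)² = 916/5
σ² = (916/5)/5 = 916/25

σ = √(916/25) ≈ 6.0531


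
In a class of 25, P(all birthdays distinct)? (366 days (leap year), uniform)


P(all different) = Π(366-i)/366 for i=0..24
= (366/366)×(365/366)×...×(342/366)
= 0.432316

P ≈ 0.4323 ≈ 43.23%


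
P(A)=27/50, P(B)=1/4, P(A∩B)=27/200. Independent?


P(A)×P(B) = 27/200
P(A∩B) = 27/200
Equal ✓ → Independent

Yes, independent


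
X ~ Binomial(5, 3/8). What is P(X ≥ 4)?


P(X ≥ 4) = Σ P(X=i) for i=4..5
P(X=4) = 2025/32768
P(X=5) = 243/32768
Sum = 567/8192

P(X ≥ 4) = 567/8192 ≈ 6.92%


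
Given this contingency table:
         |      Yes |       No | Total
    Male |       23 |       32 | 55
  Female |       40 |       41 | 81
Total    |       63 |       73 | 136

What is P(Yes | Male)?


P(Yes | Male) = 23/(23+32) = 23/55

P(Yes|Male) = 23/55 ≈ 41.82%


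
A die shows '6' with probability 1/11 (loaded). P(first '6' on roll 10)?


Geometric: P(X=10) = (1-p)^(k-1)×p = (10/11)^9×1/11 = 1000000000/25937424601

P(X=10) = 1000000000/25937424601 ≈ 3.86%


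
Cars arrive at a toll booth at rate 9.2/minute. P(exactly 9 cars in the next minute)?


Poisson(λ=9.2): P(X=9) = e^(-λ)×λ^k/k!
= e^(-9.2) × 9.2^9 / 9!
≈ 0.0001010394018 × 472161363.287 / 362880 ≈ 0.131467

P(X=9) ≈ 0.131467 ≈ 13.15%


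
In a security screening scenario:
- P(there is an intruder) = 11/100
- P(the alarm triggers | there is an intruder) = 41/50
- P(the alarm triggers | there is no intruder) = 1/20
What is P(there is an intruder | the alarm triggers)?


Using Bayes' theorem:
P(A|B) = P(B|A)·P(A) / P(B)

P(the alarm triggers) = 41/50 × 11/100 + 1/20 × 89/100
= 451/5000 + 89/2000 = 1347/10000

P(there is an intruder|the alarm triggers) = (451/5000) / (1347/10000) = 902/1347

P(there is an intruder|the alarm triggers) = 902/1347 ≈ 66.96%


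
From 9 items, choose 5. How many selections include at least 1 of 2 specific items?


Complement: C(9,5) - C(7,5) = 126 - 21 = 105

105


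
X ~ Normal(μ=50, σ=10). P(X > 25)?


z = (25-50)/10 = -2.5
P(X > 25) = 1 - P(Z ≤ -2.5) = 1 - 0.0062 = 0.9938

P(X > 25) ≈ 0.9938


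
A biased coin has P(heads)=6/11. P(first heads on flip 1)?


Geometric: P(X=1) = (1-p)^(k-1)×p = (5/11)^0×6/11 = 6/11

P(X=1) = 6/11 ≈ 54.55%


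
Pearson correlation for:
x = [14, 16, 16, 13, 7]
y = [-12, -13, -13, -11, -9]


n=5, Σx=66, Σy=-58, Σxy=-790, Σx²=926, Σy²=684
r = (5×(-790) - 66×(-58))/√((5×926 - 66²)(5×684 - (-58)²))
= -122/√(274×56) = -122/√15344 ≈ -122/123.8709 ≈ -0.9849

r ≈ -0.9849


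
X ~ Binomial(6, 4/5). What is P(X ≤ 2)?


P(X ≤ 2) = Σ P(X=i) for i=0..2
P(X=0) = 1/15625
P(X=1) = 24/15625
P(X=2) = 48/3125
Sum = 53/3125

P(X ≤ 2) = 53/3125 ≈ 1.70%


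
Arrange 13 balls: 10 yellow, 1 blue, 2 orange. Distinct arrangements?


13!/(10!×1!×2!) = 858

858


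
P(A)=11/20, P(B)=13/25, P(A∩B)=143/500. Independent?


P(A)×P(B) = 143/500
P(A∩B) = 143/500
Equal ✓ → Independent

Yes, independent


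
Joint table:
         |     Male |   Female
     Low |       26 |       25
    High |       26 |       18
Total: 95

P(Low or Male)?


P(Low∨Male) = P(Low) + P(Male) - P(Low∧Male)
= (51 + 52 - 26)/95 = 77/95

P = 77/95 ≈ 81.05%


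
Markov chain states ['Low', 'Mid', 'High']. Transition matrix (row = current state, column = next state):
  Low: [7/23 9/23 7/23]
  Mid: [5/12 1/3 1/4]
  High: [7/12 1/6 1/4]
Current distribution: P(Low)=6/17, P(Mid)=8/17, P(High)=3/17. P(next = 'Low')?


P(next=Low) = Σᵢ P(now=i)×P(i→Low)
= 6/17×7/23 + 8/17×5/12 + 3/17×7/12
= 42/391 + 10/51 + 7/68 = 1907/4692

P = 1907/4692 ≈ 0.4064


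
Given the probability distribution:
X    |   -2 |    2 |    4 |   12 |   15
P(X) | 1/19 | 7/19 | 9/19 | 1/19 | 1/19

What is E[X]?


E[X] = Σ x·P(X=x)
= (-2)×(1/19) + (2)×(7/19) + (4)×(9/19) + (12)×(1/19) + (15)×(1/19)
= 75/19

E[X] = 75/19


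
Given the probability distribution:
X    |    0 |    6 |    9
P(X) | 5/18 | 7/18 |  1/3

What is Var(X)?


E[X] = 16/3
E[X²] = 41
Var(X) = E[X²] - (E[X])² = 41 - 256/9 = 113/9

Var(X) = 113/9 ≈ 12.5556


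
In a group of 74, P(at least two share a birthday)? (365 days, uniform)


P(all different) = Π(365-i)/365 for i=0..73
= 0.000351
P(match) = 1 - 0.000351 = 0.999649

P ≈ 0.9996 ≈ 99.96%


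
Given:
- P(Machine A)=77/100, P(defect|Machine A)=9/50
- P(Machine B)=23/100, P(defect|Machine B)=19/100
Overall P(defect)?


P(B) = Σ P(B|Aᵢ)×P(Aᵢ)
  9/50×77/100 = 693/5000
  19/100×23/100 = 437/10000
Sum = 1823/10000

P(defect) = 1823/10000 ≈ 18.23%


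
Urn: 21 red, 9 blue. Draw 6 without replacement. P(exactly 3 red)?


Hypergeometric: C(21,3)×C(9,3)/C(30,6)
= 1330×84/593775 = 1064/5655

P(X=3) = 1064/5655 ≈ 18.82%


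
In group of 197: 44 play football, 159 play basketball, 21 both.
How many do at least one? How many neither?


|A∪B| = 44+159-21 = 182
Neither = 197-182 = 15

At least one: 182; Neither: 15


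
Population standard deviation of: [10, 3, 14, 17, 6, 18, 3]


Mean = 71/7
  (10-71/7)²=1/49
  (3-71/7)²=2500/49
  (14-71/7)²=729/49
  (17-71/7)²=2304/49
  (6-71/7)²=841/49
  (18-71/7)²=3025/49
  (3-71/7)²=2500/49
Σ(x-μ)² = 1700/7
σ² = (1700/7)/7 = 1700/49

σ = √(1700/49) ≈ 5.8902


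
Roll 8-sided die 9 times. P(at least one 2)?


P(no 2)^9 = (7/8)^9 = 40353607/134217728
P(≥1) = 1 - 40353607/134217728 = 93864121/134217728

P = 93864121/134217728 ≈ 69.93%


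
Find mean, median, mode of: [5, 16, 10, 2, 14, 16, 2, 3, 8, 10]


Sorted: [2, 2, 3, 5, 8, 10, 10, 14, 16, 16]
Mean = 86/10 = 43/5
Median = 9
Freq: {5: 1, 16: 2, 10: 2, 2: 2, 14: 1, 3: 1, 8: 1}
Mode: [2, 10, 16]

Mean=43/5, Median=9, Mode=[2, 10, 16]


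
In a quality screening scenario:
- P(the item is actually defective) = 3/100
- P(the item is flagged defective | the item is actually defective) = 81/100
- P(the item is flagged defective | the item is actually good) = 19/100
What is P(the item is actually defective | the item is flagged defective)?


Using Bayes' theorem:
P(A|B) = P(B|A)·P(A) / P(B)

P(the item is flagged defective) = 81/100 × 3/100 + 19/100 × 97/100
= 243/10000 + 1843/10000 = 1043/5000

P(the item is actually defective|the item is flagged defective) = (243/10000) / (1043/5000) = 243/2086

P(the item is actually defective|the item is flagged defective) = 243/2086 ≈ 11.65%


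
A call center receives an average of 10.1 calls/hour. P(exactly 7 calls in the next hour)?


Poisson(λ=10.1): P(X=7) = e^(-λ)×λ^k/k!
= e^(-10.1) × 10.1^7 / 7!
≈ 4.107955523e-05 × 10721353.5211 / 5040 ≈ 0.087387

P(X=7) ≈ 0.087387 ≈ 8.74%


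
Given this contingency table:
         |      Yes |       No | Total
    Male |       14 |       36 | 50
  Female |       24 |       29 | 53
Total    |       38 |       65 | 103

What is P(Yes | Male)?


P(Yes | Male) = 14/(14+36) = 14/50 = 7/25

P(Yes|Male) = 7/25 ≈ 28.00%


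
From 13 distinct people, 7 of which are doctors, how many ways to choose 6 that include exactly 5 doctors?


Choose 5 of the 7 doctors and 1 of the other 6 people:
C(7,5)×C(6,1) = 21×6 = 126

126


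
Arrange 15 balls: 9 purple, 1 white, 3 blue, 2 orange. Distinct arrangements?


15!/(9!×1!×3!×2!) = 300300

300300


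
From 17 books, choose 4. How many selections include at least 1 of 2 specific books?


Complement: C(17,4) - C(15,4) = 2380 - 1365 = 1015

1015


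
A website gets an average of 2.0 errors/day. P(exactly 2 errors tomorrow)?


Poisson(λ=2.0): P(X=2) = e^(-λ)×λ^k/k!
= e^(-2.0) × 2.0^2 / 2!
≈ 0.1353352832 × 4 / 2 ≈ 0.270671

P(X=2) ≈ 0.270671 ≈ 27.07%


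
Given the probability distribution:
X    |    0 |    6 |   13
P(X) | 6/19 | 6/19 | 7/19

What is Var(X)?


E[X] = 127/19
E[X²] = 1399/19
Var(X) = E[X²] - (E[X])² = 1399/19 - 16129/361 = 10452/361

Var(X) = 10452/361 ≈ 28.9529


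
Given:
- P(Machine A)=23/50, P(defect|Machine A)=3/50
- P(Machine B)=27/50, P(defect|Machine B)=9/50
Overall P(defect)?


P(B) = Σ P(B|Aᵢ)×P(Aᵢ)
  3/50×23/50 = 69/2500
  9/50×27/50 = 243/2500
Sum = 78/625

P(defect) = 78/625 ≈ 12.48%


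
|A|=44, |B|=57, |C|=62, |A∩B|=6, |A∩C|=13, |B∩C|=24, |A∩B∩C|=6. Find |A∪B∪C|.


|A∪B∪C| = 44+57+62-6-13-24+6 = 126

|A∪B∪C| = 126


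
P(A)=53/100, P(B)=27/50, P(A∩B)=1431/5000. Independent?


P(A)×P(B) = 1431/5000
P(A∩B) = 1431/5000
Equal ✓ → Independent

Yes, independent


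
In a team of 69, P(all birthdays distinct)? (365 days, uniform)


P(all different) = Π(365-i)/365 for i=0..68
= (365/365)×(364/365)×...×(297/365)
= 0.001036

P ≈ 0.0010 ≈ 0.10%


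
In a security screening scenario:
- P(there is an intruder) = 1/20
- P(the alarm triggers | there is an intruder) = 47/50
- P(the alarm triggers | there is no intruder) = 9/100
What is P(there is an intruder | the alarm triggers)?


Using Bayes' theorem:
P(A|B) = P(B|A)·P(A) / P(B)

P(the alarm triggers) = 47/50 × 1/20 + 9/100 × 19/20
= 47/1000 + 171/2000 = 53/400

P(there is an intruder|the alarm triggers) = (47/1000) / (53/400) = 94/265

P(there is an intruder|the alarm triggers) = 94/265 ≈ 35.47%


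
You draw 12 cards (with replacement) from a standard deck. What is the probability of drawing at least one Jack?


P(not a Jack) = 48/52 = 12/13
P(none in 12 draws) = (12/13)^12 = 8916100448256/23298085122481
P(≥1 Jack) = 1 - 8916100448256/23298085122481 = 14381984674225/23298085122481

P = 14381984674225/23298085122481 ≈ 61.73%


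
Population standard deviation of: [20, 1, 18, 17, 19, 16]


Mean = 91/6
  (20-91/6)²=841/36
  (1-91/6)²=7225/36
  (18-91/6)²=289/36
  (17-91/6)²=121/36
  (19-91/6)²=529/36
  (16-91/6)²=25/36
Σ(x-μ)² = 1505/6
σ² = (1505/6)/6 = 1505/36

σ = √(1505/36) ≈ 6.4657


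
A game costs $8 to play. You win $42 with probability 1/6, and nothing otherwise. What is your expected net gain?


E[gain] = (42-8)×1/6 + (-8)×5/6
= 17/3 - 20/3 = -1

Expected net gain = $-1 ≈ $-1.00


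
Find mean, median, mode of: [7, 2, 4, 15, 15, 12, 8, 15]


Sorted: [2, 4, 7, 8, 12, 15, 15, 15]
Mean = 78/8 = 39/4
Median = 10
Freq: {7: 1, 2: 1, 4: 1, 15: 3, 12: 1, 8: 1}
Mode: [15]

Mean=39/4, Median=10, Mode=15


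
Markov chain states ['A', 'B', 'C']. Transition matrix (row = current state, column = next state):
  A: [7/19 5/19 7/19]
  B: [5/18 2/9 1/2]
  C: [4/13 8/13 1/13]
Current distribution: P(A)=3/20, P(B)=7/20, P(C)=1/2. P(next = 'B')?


P(next=B) = Σᵢ P(now=i)×P(i→B)
= 3/20×5/19 + 7/20×2/9 + 1/2×8/13
= 3/76 + 7/90 + 4/13 = 18893/44460

P = 18893/44460 ≈ 0.4249


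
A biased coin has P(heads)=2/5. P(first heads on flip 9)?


Geometric: P(X=9) = (1-p)^(k-1)×p = (3/5)^8×2/5 = 13122/1953125

P(X=9) = 13122/1953125 ≈ 0.67%


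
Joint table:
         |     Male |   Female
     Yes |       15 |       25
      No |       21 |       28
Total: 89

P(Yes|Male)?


P(Yes|Male) = 15/(15+21) = 15/36 = 5/12

P = 5/12 ≈ 41.67%


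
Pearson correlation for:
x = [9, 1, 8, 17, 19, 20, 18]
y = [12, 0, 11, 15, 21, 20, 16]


n=7, Σx=92, Σy=95, Σxy=1538, Σx²=1520, Σy²=1587
r = (7×1538 - 92×95)/√((7×1520 - 92²)(7×1587 - 95²))
= 2026/√(2176×2084) = 2026/√4534784 ≈ 2026/2129.5032 ≈ 0.9514

r ≈ 0.9514


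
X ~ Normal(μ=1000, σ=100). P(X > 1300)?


z = (1300-1000)/100 = 3.0
P(X > 1300) = 1 - P(Z ≤ 3.0) = 1 - 0.9987 = 0.0013

P(X > 1300) ≈ 0.0013


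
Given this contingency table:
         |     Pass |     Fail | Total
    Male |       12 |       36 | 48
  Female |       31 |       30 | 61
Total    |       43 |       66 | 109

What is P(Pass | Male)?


P(Pass | Male) = 12/(12+36) = 12/48 = 1/4

P(Pass|Male) = 1/4 ≈ 25.00%


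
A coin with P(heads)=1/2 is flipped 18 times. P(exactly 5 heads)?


Binomial: P(X=5) = C(18,5)×p^5×(1-p)^13
= 8568 × 1/32 × 1/8192 = 1071/32768

P(X=5) = 1071/32768 ≈ 3.27%


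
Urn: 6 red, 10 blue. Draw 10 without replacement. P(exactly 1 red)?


Hypergeometric: C(6,1)×C(10,9)/C(16,10)
= 6×10/8008 = 15/2002

P(X=1) = 15/2002 ≈ 0.75%


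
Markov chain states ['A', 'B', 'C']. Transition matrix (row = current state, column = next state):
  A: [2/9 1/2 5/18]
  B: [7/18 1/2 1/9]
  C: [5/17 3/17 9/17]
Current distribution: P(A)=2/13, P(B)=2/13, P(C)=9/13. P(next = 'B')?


P(next=B) = Σᵢ P(now=i)×P(i→B)
= 2/13×1/2 + 2/13×1/2 + 9/13×3/17
= 1/13 + 1/13 + 27/221 = 61/221

P = 61/221 ≈ 0.2760


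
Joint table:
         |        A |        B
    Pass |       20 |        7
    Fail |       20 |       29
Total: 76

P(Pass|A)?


P(Pass|A) = 20/(20+20) = 20/40 = 1/2

P = 1/2 ≈ 50.00%


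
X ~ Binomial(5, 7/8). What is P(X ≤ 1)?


P(X ≤ 1) = Σ P(X=i) for i=0..1
P(X=0) = 1/32768
P(X=1) = 35/32768
Sum = 9/8192

P(X ≤ 1) = 9/8192 ≈ 0.11%


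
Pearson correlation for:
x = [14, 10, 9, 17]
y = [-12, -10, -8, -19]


n=4, Σx=50, Σy=-49, Σxy=-663, Σx²=666, Σy²=669
r = (4×(-663) - 50×(-49))/√((4×666 - 50²)(4×669 - (-49)²))
= -202/√(164×275) = -202/√45100 ≈ -202/212.3676 ≈ -0.9512

r ≈ -0.9512


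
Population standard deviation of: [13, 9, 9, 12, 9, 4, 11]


Mean = 67/7
  (13-67/7)²=576/49
  (9-67/7)²=16/49
  (9-67/7)²=16/49
  (12-67/7)²=289/49
  (9-67/7)²=16/49
  (4-67/7)²=1521/49
  (11-67/7)²=100/49
Σ(x-μ)² = 362/7
σ² = (362/7)/7 = 362/49

σ = √(362/49) ≈ 2.7180


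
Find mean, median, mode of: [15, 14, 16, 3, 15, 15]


Sorted: [3, 14, 15, 15, 15, 16]
Mean = 78/6 = 13
Median = 15
Freq: {15: 3, 14: 1, 16: 1, 3: 1}
Mode: [15]

Mean=13, Median=15, Mode=15


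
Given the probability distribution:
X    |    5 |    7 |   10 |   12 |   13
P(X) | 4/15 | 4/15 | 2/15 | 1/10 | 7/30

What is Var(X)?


E[X] = 263/30
E[X²] = 869/10
Var(X) = E[X²] - (E[X])² = 869/10 - 69169/900 = 9041/900

Var(X) = 9041/900 ≈ 10.0456


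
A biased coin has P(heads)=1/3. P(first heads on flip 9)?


Geometric: P(X=9) = (1-p)^(k-1)×p = (2/3)^8×1/3 = 256/19683

P(X=9) = 256/19683 ≈ 1.30%


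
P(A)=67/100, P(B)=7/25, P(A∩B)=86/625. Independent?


P(A)×P(B) = 469/2500
P(A∩B) = 86/625
Not equal → NOT independent

No, not independent


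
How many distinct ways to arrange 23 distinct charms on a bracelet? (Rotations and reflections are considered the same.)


Free circular arrangements: rotations and reflections both identified.
(n-1)!/2 = 22!/2 = 1124000727777607680000/2 = 562000363888803840000

562000363888803840000


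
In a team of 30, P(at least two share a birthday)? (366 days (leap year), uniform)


P(all different) = Π(366-i)/366 for i=0..29
= 0.294697
P(match) = 1 - 0.294697 = 0.705303

P ≈ 0.7053 ≈ 70.53%


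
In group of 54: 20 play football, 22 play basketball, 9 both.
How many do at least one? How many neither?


|A∪B| = 20+22-9 = 33
Neither = 54-33 = 21

At least one: 33; Neither: 21


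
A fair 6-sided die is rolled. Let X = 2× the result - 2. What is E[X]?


E[die] = (1+6)/2 = 7/2
E[X] = 2×7/2 - 2 = 5

E[X] = 5
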